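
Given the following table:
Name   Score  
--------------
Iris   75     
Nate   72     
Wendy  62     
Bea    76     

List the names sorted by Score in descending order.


Sorting by Score (descending):
  Bea: 76
  Iris: 75
  Nate: 72
  Wendy: 62


ANSWER: Bea, Iris, Nate, Wendy


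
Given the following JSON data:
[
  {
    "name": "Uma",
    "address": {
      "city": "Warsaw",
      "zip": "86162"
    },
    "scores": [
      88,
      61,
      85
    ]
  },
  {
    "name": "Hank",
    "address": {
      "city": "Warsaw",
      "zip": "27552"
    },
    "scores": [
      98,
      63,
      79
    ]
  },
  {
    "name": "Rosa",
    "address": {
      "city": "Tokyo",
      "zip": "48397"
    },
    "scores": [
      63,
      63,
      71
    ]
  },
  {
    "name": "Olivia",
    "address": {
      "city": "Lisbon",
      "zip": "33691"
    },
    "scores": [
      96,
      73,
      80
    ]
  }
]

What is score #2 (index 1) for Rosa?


Path: records[2].scores[1]
Value: 63

ANSWER: 63


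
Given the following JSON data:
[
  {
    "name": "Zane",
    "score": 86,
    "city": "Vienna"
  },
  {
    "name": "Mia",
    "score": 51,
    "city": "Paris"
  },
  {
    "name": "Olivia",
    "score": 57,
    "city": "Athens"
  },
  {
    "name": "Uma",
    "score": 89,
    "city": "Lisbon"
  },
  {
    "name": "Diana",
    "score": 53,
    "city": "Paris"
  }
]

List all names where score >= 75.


Filtering records where score >= 75:
  Zane (score=86) -> YES
  Mia (score=51) -> no
  Olivia (score=57) -> no
  Uma (score=89) -> YES
  Diana (score=53) -> no


ANSWER: Zane, Uma


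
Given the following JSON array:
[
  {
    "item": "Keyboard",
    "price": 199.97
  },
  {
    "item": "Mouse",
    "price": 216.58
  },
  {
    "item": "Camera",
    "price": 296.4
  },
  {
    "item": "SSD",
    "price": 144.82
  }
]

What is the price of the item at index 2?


Array index 2 -> Camera
price = 296.4

ANSWER: 296.4


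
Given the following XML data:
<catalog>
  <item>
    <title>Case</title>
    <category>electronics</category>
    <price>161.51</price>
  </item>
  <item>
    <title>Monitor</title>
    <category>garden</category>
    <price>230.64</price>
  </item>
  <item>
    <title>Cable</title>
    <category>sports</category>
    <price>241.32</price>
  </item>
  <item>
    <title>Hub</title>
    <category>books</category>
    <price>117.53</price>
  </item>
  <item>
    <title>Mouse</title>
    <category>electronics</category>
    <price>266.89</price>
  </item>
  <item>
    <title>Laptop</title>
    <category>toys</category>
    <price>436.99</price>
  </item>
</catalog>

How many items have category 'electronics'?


Scanning <item> elements for <category>electronics</category>:
  Item 1: Case -> MATCH
  Item 5: Mouse -> MATCH
Count: 2

ANSWER: 2


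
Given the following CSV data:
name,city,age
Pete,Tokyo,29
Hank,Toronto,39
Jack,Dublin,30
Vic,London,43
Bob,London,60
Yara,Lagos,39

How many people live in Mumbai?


Scanning city column for 'Mumbai':
Total matches: 0

ANSWER: 0


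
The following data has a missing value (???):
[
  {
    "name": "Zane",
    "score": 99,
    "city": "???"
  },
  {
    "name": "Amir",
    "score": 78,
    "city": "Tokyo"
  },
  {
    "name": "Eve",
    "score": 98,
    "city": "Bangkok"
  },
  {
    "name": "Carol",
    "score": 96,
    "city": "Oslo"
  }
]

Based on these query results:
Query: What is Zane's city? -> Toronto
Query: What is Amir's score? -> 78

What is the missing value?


The missing value is Zane's city
From query: Zane's city = Toronto

ANSWER: Toronto


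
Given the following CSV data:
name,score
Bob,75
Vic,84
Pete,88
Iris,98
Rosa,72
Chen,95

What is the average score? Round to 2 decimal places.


Scores: 75, 84, 88, 98, 72, 95
Sum = 512
Count = 6
Average = 512 / 6 = 85.33

ANSWER: 85.33


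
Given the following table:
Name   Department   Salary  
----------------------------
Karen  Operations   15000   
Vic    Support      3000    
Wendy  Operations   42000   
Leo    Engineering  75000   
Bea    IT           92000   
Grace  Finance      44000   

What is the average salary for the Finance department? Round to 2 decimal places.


Finance department members:
  Grace: 44000
Sum = 44000
Count = 1
Average = 44000 / 1 = 44000.00

ANSWER: 44000.00


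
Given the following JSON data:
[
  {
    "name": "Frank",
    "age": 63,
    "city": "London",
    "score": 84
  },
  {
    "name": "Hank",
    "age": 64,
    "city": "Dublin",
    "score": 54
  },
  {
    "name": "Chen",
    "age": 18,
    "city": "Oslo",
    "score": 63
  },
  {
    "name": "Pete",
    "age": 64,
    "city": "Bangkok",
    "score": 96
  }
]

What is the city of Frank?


Looking up record where name = Frank
Record index: 0
Field 'city' = London

ANSWER: London


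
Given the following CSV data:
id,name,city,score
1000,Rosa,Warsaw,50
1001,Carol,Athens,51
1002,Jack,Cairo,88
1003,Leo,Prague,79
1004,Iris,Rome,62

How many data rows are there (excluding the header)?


Counting rows (excluding header):
Header: id,name,city,score
Data rows: 5

ANSWER: 5


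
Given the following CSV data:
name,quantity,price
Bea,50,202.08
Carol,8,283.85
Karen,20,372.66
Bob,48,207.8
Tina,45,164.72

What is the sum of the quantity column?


Values in 'quantity' column:
  Row 1: 50
  Row 2: 8
  Row 3: 20
  Row 4: 48
  Row 5: 45
Sum = 50 + 8 + 20 + 48 + 45 = 171

ANSWER: 171


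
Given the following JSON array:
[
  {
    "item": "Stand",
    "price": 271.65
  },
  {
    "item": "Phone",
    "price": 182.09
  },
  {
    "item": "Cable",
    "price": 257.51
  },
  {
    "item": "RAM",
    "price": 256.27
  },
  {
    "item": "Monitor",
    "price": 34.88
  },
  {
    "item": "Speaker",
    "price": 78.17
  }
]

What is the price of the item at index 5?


Array index 5 -> Speaker
price = 78.17

ANSWER: 78.17


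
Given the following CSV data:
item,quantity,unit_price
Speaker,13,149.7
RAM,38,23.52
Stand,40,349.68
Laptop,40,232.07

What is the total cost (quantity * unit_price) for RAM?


Row: RAM
quantity = 38
unit_price = 23.52
total = 38 * 23.52 = 893.76

ANSWER: 893.76


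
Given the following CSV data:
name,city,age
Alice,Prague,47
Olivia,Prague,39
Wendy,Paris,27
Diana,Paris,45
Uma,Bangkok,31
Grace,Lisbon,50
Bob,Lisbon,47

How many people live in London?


Scanning city column for 'London':
Total matches: 0

ANSWER: 0


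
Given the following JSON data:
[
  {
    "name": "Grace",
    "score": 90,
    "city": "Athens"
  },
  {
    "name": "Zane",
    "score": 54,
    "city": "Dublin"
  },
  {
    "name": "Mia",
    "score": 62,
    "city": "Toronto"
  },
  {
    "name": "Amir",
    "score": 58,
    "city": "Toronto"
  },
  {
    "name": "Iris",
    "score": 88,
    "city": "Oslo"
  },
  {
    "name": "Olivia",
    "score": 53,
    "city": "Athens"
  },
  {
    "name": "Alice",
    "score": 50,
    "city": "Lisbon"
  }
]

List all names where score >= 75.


Filtering records where score >= 75:
  Grace (score=90) -> YES
  Zane (score=54) -> no
  Mia (score=62) -> no
  Amir (score=58) -> no
  Iris (score=88) -> YES
  Olivia (score=53) -> no
  Alice (score=50) -> no


ANSWER: Grace, Iris


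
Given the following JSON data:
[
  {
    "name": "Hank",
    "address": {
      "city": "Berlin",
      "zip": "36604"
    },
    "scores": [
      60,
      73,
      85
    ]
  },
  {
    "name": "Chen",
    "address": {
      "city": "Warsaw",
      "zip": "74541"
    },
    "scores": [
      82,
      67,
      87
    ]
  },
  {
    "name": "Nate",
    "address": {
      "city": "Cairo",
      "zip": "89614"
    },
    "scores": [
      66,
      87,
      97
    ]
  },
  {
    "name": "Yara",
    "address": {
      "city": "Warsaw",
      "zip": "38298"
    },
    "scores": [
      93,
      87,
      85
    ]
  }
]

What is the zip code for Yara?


Path: records[3].address.zip
Value: 38298

ANSWER: 38298


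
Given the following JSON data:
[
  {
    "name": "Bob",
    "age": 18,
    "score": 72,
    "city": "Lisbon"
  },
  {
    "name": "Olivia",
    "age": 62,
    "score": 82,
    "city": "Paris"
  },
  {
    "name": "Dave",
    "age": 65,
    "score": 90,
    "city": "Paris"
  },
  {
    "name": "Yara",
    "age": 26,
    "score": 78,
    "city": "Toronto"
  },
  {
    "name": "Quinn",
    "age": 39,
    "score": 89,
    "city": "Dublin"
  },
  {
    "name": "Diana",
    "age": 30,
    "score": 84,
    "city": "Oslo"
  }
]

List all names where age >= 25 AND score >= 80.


Checking both conditions:
  Bob (age=18, score=72) -> no
  Olivia (age=62, score=82) -> YES
  Dave (age=65, score=90) -> YES
  Yara (age=26, score=78) -> no
  Quinn (age=39, score=89) -> YES
  Diana (age=30, score=84) -> YES


ANSWER: Olivia, Dave, Quinn, Diana


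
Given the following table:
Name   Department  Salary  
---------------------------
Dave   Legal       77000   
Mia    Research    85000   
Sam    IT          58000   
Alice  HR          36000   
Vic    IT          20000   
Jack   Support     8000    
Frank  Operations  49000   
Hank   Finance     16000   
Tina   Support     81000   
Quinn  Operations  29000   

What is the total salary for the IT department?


IT department members:
  Sam: 58000
  Vic: 20000
Total = 58000 + 20000 = 78000

ANSWER: 78000


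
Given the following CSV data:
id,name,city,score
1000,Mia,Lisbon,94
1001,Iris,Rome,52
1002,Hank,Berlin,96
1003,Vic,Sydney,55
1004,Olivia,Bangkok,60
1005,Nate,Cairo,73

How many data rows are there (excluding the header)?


Counting rows (excluding header):
Header: id,name,city,score
Data rows: 6

ANSWER: 6


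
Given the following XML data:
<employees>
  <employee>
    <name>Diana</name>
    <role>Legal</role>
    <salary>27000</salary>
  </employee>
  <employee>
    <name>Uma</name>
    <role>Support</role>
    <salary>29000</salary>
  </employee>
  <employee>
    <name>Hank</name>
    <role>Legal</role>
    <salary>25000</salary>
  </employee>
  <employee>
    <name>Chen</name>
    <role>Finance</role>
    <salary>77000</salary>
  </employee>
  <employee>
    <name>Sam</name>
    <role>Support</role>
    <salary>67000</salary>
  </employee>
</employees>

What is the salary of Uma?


Searching for <employee> with <name>Uma</name>
Found at position 2
<salary>29000</salary>

ANSWER: 29000


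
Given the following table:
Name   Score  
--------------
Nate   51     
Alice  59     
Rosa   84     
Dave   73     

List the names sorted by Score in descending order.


Sorting by Score (descending):
  Rosa: 84
  Dave: 73
  Alice: 59
  Nate: 51


ANSWER: Rosa, Dave, Alice, Nate


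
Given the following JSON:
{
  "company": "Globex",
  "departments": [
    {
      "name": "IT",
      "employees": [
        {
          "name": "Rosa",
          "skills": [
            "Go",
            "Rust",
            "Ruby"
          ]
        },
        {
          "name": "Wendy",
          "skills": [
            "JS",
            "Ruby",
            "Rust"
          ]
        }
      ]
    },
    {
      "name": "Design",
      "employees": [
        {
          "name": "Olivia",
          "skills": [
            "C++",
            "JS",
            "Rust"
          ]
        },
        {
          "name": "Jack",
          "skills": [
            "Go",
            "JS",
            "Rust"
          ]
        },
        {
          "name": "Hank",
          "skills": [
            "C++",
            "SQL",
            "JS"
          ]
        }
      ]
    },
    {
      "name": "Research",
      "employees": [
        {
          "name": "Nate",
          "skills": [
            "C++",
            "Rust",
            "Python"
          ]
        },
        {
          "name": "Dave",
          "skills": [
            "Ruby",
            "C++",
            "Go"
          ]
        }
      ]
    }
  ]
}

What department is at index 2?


Path: departments[2].name
Value: Research

ANSWER: Research


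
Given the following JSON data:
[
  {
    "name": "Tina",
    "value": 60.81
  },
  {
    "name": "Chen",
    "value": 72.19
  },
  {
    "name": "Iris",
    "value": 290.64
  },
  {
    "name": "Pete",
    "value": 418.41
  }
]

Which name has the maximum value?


Comparing values:
  Tina: 60.81
  Chen: 72.19
  Iris: 290.64
  Pete: 418.41
Maximum: Pete (418.41)

ANSWER: Pete


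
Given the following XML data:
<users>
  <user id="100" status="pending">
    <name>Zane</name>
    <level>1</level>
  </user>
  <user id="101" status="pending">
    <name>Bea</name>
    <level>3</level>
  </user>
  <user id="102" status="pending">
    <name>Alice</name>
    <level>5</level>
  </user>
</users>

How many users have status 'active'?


Counting users with status='active':
Count: 0

ANSWER: 0


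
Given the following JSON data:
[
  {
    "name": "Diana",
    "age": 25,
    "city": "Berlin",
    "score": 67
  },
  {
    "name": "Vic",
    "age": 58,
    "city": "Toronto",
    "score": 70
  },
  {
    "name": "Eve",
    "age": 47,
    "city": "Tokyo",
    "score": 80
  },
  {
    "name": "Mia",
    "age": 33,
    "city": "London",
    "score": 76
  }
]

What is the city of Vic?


Looking up record where name = Vic
Record index: 1
Field 'city' = Toronto

ANSWER: Toronto


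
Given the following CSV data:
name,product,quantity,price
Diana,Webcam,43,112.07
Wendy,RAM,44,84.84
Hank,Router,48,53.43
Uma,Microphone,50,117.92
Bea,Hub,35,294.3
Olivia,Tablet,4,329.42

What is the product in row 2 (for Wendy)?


Row 2: Wendy
Column 'product' = RAM

ANSWER: RAM


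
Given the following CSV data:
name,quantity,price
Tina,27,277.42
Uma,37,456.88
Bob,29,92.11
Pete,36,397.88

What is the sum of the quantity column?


Values in 'quantity' column:
  Row 1: 27
  Row 2: 37
  Row 3: 29
  Row 4: 36
Sum = 27 + 37 + 29 + 36 = 129

ANSWER: 129


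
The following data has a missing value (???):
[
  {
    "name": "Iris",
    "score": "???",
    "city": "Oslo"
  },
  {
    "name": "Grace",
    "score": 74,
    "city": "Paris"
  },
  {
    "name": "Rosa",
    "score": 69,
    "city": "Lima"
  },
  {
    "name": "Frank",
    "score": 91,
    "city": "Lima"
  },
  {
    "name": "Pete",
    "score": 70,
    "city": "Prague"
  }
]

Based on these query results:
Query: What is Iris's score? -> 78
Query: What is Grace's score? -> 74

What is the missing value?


The missing value is Iris's score
From query: Iris's score = 78

ANSWER: 78


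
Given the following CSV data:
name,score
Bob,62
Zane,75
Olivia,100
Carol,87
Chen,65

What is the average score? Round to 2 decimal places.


Scores: 62, 75, 100, 87, 65
Sum = 389
Count = 5
Average = 389 / 5 = 77.80

ANSWER: 77.80


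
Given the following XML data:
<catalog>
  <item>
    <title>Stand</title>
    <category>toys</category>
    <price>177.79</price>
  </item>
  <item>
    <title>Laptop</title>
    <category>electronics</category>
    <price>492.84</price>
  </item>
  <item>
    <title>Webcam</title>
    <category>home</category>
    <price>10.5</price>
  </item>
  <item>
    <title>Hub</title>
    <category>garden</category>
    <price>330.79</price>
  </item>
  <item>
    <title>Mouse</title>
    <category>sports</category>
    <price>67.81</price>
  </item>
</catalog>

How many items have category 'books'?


Scanning <item> elements for <category>books</category>:
Count: 0

ANSWER: 0


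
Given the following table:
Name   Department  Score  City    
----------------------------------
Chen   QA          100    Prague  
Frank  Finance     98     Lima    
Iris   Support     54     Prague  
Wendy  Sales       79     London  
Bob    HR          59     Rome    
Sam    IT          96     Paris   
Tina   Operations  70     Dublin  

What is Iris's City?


Row 3: Iris
City = Prague

ANSWER: Prague


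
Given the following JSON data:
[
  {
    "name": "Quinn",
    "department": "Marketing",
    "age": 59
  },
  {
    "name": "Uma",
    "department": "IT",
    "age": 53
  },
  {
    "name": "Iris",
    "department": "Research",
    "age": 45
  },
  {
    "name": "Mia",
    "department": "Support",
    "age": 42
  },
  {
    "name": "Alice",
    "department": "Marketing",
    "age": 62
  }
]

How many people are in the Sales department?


Scanning records for department = Sales
  No matches found
Count: 0

ANSWER: 0


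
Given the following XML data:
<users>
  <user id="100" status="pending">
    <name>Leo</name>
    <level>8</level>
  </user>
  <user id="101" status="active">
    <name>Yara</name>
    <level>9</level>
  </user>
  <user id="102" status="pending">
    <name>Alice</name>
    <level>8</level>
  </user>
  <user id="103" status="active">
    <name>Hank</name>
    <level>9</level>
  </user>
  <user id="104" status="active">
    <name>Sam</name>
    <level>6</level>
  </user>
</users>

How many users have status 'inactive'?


Counting users with status='inactive':
Count: 0

ANSWER: 0


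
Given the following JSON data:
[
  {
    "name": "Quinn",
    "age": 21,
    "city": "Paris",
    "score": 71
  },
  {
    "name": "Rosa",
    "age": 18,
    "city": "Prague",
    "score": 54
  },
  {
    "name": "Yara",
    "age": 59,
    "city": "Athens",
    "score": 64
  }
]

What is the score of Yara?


Looking up record where name = Yara
Record index: 2
Field 'score' = 64

ANSWER: 64


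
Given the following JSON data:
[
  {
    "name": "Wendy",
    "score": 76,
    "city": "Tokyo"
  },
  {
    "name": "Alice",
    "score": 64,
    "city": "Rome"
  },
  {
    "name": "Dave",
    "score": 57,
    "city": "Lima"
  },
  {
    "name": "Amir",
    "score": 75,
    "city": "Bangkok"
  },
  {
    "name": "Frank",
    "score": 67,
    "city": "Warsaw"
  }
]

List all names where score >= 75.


Filtering records where score >= 75:
  Wendy (score=76) -> YES
  Alice (score=64) -> no
  Dave (score=57) -> no
  Amir (score=75) -> YES
  Frank (score=67) -> no


ANSWER: Wendy, Amir


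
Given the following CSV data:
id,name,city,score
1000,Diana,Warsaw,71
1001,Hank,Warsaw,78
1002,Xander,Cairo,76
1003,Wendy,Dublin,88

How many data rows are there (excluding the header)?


Counting rows (excluding header):
Header: id,name,city,score
Data rows: 4

ANSWER: 4


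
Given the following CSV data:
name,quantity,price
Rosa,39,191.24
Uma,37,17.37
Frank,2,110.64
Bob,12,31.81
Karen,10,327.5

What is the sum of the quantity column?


Values in 'quantity' column:
  Row 1: 39
  Row 2: 37
  Row 3: 2
  Row 4: 12
  Row 5: 10
Sum = 39 + 37 + 2 + 12 + 10 = 100

ANSWER: 100


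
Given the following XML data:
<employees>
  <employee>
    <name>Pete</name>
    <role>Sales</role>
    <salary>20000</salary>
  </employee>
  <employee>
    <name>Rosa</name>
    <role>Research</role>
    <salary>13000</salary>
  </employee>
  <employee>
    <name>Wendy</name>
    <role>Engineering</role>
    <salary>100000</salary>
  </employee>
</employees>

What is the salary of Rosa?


Searching for <employee> with <name>Rosa</name>
Found at position 2
<salary>13000</salary>

ANSWER: 13000


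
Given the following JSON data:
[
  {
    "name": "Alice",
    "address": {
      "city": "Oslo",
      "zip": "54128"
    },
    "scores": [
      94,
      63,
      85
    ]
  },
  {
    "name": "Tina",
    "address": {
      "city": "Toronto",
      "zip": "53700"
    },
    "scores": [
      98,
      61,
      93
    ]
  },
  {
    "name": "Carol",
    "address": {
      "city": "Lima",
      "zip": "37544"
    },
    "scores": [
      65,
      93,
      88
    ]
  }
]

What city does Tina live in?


Path: records[1].address.city
Value: Toronto

ANSWER: Toronto


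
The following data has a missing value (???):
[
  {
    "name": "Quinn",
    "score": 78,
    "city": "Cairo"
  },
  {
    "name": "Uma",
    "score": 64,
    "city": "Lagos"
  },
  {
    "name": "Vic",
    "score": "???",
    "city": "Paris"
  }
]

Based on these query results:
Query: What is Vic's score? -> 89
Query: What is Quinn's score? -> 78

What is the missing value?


The missing value is Vic's score
From query: Vic's score = 89

ANSWER: 89


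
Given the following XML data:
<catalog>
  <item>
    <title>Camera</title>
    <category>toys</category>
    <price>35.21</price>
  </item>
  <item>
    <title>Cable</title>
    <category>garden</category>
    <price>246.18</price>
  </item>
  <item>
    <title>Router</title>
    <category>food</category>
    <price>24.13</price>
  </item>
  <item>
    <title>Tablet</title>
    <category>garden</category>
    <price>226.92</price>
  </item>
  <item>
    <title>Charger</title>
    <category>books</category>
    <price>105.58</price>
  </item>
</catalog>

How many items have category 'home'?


Scanning <item> elements for <category>home</category>:
Count: 0

ANSWER: 0


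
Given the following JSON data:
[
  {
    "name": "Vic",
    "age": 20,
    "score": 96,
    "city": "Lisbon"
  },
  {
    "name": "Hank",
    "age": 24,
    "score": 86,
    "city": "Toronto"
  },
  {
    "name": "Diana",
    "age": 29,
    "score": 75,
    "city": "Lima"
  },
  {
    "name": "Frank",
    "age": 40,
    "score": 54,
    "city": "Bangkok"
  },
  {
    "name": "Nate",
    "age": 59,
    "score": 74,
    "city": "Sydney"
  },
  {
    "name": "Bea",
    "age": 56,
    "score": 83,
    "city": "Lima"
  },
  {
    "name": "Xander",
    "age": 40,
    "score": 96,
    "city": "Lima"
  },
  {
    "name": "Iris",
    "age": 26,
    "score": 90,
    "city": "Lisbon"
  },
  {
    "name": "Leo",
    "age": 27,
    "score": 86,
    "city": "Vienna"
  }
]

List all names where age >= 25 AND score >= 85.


Checking both conditions:
  Vic (age=20, score=96) -> no
  Hank (age=24, score=86) -> no
  Diana (age=29, score=75) -> no
  Frank (age=40, score=54) -> no
  Nate (age=59, score=74) -> no
  Bea (age=56, score=83) -> no
  Xander (age=40, score=96) -> YES
  Iris (age=26, score=90) -> YES
  Leo (age=27, score=86) -> YES


ANSWER: Xander, Iris, Leo


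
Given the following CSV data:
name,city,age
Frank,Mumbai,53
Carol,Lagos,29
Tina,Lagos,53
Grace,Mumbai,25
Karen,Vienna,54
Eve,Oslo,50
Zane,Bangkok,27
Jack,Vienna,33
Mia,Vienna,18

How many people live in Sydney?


Scanning city column for 'Sydney':
Total matches: 0

ANSWER: 0


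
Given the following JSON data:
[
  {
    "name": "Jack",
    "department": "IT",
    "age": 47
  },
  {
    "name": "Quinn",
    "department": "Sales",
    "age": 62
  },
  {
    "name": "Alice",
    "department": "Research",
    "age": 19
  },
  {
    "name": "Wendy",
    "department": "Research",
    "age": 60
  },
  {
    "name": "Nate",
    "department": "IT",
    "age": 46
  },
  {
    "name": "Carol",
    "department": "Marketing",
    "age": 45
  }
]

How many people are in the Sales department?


Scanning records for department = Sales
  Record 1: Quinn
Count: 1

ANSWER: 1


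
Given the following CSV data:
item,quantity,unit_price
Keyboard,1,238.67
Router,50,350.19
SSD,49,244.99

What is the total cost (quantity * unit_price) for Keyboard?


Row: Keyboard
quantity = 1
unit_price = 238.67
total = 1 * 238.67 = 238.67

ANSWER: 238.67


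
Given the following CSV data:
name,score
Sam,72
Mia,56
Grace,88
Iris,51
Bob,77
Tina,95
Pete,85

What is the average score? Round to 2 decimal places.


Scores: 72, 56, 88, 51, 77, 95, 85
Sum = 524
Count = 7
Average = 524 / 7 = 74.86

ANSWER: 74.86


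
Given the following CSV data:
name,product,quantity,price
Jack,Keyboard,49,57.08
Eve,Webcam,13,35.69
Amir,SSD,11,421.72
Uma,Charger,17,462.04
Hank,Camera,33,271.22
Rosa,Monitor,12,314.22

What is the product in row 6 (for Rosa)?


Row 6: Rosa
Column 'product' = Monitor

ANSWER: Monitor


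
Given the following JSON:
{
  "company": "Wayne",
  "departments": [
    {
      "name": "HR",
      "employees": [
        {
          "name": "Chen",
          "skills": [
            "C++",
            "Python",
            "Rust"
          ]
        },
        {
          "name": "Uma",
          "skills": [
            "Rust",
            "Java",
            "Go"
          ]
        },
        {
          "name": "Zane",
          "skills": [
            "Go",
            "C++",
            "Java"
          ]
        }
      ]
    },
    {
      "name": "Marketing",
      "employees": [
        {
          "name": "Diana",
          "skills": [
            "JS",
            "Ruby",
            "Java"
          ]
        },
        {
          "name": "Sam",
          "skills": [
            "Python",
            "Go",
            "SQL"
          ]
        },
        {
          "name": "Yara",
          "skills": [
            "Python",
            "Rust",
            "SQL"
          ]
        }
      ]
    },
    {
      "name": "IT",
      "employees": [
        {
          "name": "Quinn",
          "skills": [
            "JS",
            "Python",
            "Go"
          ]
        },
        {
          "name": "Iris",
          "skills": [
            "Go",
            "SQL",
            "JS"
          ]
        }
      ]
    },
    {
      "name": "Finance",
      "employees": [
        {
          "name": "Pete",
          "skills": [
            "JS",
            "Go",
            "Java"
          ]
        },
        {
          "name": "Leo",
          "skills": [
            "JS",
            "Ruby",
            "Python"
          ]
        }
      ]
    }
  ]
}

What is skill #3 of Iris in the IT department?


Path: departments[2].employees[1].skills[2]
Value: JS

ANSWER: JS


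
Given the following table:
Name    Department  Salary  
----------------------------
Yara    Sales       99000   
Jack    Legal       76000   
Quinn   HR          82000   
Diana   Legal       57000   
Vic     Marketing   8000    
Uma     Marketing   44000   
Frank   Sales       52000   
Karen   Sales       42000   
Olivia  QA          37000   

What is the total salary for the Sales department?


Sales department members:
  Yara: 99000
  Frank: 52000
  Karen: 42000
Total = 99000 + 52000 + 42000 = 193000

ANSWER: 193000


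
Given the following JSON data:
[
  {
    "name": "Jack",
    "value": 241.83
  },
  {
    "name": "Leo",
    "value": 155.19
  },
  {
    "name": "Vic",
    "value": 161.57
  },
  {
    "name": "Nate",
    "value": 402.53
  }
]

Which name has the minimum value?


Comparing values:
  Jack: 241.83
  Leo: 155.19
  Vic: 161.57
  Nate: 402.53
Minimum: Leo (155.19)

ANSWER: Leo


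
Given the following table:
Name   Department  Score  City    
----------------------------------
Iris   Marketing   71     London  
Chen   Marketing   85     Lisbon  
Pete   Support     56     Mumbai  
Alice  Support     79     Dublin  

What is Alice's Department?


Row 4: Alice
Department = Support

ANSWER: Support


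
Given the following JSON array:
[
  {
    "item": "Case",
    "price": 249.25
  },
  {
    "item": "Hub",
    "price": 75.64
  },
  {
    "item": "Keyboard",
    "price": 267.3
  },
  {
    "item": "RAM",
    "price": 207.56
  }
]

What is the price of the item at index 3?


Array index 3 -> RAM
price = 207.56

ANSWER: 207.56


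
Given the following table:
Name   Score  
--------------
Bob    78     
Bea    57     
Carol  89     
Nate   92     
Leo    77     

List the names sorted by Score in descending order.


Sorting by Score (descending):
  Nate: 92
  Carol: 89
  Bob: 78
  Leo: 77
  Bea: 57


ANSWER: Nate, Carol, Bob, Leo, Bea


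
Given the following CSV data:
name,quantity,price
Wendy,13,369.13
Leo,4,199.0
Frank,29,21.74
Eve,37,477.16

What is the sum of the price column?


Values in 'price' column:
  Row 1: 369.13
  Row 2: 199.0
  Row 3: 21.74
  Row 4: 477.16
Sum = 369.13 + 199.0 + 21.74 + 477.16 = 1067.03

ANSWER: 1067.03


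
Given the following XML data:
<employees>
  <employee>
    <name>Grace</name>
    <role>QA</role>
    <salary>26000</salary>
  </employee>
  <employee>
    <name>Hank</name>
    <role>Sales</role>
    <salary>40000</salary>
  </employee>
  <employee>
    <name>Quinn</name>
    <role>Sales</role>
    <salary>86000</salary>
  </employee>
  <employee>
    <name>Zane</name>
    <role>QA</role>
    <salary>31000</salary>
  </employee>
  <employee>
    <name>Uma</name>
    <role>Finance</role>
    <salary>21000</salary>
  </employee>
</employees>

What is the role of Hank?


Searching for <employee> with <name>Hank</name>
Found at position 2
<role>Sales</role>

ANSWER: Sales


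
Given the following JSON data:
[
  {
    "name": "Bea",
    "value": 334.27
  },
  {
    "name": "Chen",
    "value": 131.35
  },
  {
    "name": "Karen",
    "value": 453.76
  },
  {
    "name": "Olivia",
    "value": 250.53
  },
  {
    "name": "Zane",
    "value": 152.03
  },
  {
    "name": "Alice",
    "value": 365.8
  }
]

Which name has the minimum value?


Comparing values:
  Bea: 334.27
  Chen: 131.35
  Karen: 453.76
  Olivia: 250.53
  Zane: 152.03
  Alice: 365.8
Minimum: Chen (131.35)

ANSWER: Chen


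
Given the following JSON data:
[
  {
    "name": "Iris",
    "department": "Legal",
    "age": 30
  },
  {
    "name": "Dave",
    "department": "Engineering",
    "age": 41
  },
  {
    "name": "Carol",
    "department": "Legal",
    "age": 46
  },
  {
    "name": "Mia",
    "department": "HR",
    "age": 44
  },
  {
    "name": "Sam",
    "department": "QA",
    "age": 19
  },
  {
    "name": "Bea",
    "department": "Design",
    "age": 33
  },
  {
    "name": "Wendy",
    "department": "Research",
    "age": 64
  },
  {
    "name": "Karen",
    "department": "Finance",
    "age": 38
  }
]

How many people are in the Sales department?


Scanning records for department = Sales
  No matches found
Count: 0

ANSWER: 0


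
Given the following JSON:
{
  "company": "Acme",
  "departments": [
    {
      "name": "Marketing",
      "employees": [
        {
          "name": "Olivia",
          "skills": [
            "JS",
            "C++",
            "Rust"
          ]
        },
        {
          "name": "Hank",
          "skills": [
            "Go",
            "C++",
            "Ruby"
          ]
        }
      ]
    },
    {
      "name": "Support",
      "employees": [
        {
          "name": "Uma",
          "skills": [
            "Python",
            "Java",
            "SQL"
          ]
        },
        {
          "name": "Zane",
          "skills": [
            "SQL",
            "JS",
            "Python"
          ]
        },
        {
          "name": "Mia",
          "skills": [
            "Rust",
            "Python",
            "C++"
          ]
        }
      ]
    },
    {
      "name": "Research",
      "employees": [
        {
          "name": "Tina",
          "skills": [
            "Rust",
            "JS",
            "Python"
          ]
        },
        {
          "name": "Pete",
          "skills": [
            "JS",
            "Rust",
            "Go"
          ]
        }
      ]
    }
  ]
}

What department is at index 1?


Path: departments[1].name
Value: Support

ANSWER: Support


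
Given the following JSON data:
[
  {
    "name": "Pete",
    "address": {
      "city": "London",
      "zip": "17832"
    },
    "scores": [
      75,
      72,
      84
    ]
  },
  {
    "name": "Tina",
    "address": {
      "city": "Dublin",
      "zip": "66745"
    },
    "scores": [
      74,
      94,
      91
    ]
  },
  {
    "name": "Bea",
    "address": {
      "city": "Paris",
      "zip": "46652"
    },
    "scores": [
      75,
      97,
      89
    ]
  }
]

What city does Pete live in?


Path: records[0].address.city
Value: London

ANSWER: London


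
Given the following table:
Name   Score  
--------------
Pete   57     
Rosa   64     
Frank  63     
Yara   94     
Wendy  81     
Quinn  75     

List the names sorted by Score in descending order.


Sorting by Score (descending):
  Yara: 94
  Wendy: 81
  Quinn: 75
  Rosa: 64
  Frank: 63
  Pete: 57


ANSWER: Yara, Wendy, Quinn, Rosa, Frank, Pete


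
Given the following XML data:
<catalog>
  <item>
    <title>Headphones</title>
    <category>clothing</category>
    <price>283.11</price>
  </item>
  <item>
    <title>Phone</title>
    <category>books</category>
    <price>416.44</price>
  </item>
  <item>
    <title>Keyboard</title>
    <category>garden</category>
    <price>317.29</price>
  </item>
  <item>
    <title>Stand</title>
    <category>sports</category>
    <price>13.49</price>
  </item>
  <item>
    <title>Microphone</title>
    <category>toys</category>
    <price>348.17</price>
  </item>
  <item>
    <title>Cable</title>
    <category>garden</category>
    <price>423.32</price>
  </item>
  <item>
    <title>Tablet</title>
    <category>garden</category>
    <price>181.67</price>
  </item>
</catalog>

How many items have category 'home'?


Scanning <item> elements for <category>home</category>:
Count: 0

ANSWER: 0


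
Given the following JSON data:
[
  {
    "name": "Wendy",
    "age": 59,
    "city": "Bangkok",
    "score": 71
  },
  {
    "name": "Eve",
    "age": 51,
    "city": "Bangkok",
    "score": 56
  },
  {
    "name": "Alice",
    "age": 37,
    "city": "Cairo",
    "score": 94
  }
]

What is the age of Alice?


Looking up record where name = Alice
Record index: 2
Field 'age' = 37

ANSWER: 37


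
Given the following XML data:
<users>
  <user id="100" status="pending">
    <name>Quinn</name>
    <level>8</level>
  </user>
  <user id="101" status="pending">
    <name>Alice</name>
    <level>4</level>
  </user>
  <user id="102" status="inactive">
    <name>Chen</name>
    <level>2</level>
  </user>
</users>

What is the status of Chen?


Finding user with name = Chen
user id="102" status="inactive"

ANSWER: inactive


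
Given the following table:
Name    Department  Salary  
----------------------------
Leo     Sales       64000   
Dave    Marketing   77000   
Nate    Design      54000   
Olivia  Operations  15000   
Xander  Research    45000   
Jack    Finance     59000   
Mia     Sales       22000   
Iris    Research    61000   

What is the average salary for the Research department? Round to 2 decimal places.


Research department members:
  Xander: 45000
  Iris: 61000
Sum = 106000
Count = 2
Average = 106000 / 2 = 53000.00

ANSWER: 53000.00


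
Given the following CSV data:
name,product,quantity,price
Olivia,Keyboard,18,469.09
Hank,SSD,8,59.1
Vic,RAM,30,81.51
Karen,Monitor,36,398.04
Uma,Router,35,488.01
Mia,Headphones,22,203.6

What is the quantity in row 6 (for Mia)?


Row 6: Mia
Column 'quantity' = 22

ANSWER: 22


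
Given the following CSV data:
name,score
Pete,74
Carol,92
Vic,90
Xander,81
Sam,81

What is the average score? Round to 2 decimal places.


Scores: 74, 92, 90, 81, 81
Sum = 418
Count = 5
Average = 418 / 5 = 83.60

ANSWER: 83.60


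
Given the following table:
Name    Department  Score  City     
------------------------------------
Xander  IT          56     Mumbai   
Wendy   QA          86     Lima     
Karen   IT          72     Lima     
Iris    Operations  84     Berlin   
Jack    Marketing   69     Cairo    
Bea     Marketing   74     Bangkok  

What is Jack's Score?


Row 5: Jack
Score = 69

ANSWER: 69


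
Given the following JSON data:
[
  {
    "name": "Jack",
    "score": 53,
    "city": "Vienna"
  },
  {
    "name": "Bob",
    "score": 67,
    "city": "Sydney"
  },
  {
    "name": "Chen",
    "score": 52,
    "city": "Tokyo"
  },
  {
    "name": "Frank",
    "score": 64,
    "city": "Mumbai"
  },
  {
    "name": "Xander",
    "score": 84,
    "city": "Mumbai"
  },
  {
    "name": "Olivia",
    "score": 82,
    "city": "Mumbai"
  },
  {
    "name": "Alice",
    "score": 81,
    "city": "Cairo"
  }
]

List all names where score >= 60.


Filtering records where score >= 60:
  Jack (score=53) -> no
  Bob (score=67) -> YES
  Chen (score=52) -> no
  Frank (score=64) -> YES
  Xander (score=84) -> YES
  Olivia (score=82) -> YES
  Alice (score=81) -> YES


ANSWER: Bob, Frank, Xander, Olivia, Alice


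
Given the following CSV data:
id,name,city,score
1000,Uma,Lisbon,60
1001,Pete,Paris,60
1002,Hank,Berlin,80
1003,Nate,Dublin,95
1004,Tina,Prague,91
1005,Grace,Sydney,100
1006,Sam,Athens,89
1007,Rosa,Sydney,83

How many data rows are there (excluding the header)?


Counting rows (excluding header):
Header: id,name,city,score
Data rows: 8

ANSWER: 8


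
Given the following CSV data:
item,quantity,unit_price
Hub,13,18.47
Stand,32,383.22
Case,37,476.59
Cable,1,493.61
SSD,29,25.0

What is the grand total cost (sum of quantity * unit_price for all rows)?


Computing row totals:
  Hub: 13 * 18.47 = 240.11
  Stand: 32 * 383.22 = 12263.04
  Case: 37 * 476.59 = 17633.83
  Cable: 1 * 493.61 = 493.61
  SSD: 29 * 25.0 = 725.0
Grand total = 240.11 + 12263.04 + 17633.83 + 493.61 + 725.0 = 31355.59

ANSWER: 31355.59


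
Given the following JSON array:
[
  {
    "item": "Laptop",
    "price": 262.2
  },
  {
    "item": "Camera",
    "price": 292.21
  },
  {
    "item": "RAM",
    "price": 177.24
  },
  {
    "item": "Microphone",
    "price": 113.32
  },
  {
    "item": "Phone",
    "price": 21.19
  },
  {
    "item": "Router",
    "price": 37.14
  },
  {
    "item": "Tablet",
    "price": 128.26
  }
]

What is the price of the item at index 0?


Array index 0 -> Laptop
price = 262.2

ANSWER: 262.2


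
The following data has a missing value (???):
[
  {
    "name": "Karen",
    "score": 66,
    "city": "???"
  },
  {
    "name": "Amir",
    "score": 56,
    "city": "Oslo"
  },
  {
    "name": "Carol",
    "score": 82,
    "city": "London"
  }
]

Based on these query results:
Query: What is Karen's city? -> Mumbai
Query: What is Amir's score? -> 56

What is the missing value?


The missing value is Karen's city
From query: Karen's city = Mumbai

ANSWER: Mumbai


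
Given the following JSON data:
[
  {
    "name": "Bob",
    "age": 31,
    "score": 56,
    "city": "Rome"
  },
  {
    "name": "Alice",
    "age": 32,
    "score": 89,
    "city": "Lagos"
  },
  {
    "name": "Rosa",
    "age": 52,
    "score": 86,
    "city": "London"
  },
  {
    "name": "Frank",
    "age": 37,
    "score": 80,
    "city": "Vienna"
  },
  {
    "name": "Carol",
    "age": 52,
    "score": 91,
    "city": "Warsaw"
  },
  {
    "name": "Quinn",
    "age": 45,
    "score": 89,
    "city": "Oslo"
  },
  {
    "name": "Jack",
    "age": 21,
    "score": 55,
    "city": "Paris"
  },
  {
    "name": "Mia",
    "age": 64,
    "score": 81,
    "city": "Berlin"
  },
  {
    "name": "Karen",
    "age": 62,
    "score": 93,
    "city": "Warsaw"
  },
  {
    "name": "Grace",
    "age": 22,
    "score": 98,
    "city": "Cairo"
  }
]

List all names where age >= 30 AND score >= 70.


Checking both conditions:
  Bob (age=31, score=56) -> no
  Alice (age=32, score=89) -> YES
  Rosa (age=52, score=86) -> YES
  Frank (age=37, score=80) -> YES
  Carol (age=52, score=91) -> YES
  Quinn (age=45, score=89) -> YES
  Jack (age=21, score=55) -> no
  Mia (age=64, score=81) -> YES
  Karen (age=62, score=93) -> YES
  Grace (age=22, score=98) -> no


ANSWER: Alice, Rosa, Frank, Carol, Quinn, Mia, Karen


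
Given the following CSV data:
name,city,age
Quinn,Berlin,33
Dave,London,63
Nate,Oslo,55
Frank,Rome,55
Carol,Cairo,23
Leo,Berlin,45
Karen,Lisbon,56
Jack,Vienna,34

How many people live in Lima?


Scanning city column for 'Lima':
Total matches: 0

ANSWER: 0


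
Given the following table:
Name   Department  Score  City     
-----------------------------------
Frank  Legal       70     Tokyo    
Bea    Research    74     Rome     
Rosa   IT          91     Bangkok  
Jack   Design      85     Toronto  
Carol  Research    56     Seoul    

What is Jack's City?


Row 4: Jack
City = Toronto

ANSWER: Toronto


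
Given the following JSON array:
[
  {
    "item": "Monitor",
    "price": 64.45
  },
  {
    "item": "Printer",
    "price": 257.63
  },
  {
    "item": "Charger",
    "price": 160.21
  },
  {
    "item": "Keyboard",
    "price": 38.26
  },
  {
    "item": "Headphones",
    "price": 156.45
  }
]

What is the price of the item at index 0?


Array index 0 -> Monitor
price = 64.45

ANSWER: 64.45


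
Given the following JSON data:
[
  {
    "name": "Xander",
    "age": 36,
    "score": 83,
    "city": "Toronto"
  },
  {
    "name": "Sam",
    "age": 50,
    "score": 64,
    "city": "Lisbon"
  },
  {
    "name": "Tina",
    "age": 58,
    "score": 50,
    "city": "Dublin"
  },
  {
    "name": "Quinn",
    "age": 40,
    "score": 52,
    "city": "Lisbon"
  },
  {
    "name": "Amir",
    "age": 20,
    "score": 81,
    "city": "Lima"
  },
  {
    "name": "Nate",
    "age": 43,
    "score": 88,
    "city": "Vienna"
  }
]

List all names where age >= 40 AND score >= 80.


Checking both conditions:
  Xander (age=36, score=83) -> no
  Sam (age=50, score=64) -> no
  Tina (age=58, score=50) -> no
  Quinn (age=40, score=52) -> no
  Amir (age=20, score=81) -> no
  Nate (age=43, score=88) -> YES


ANSWER: Nate
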